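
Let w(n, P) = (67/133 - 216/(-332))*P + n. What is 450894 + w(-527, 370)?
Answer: 4976316223/11039 ≈ 4.5079e+5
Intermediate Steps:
w(n, P) = n + 12743*P/11039 (w(n, P) = (67*(1/133) - 216*(-1/332))*P + n = (67/133 + 54/83)*P + n = 12743*P/11039 + n = n + 12743*P/11039)
450894 + w(-527, 370) = 450894 + (-527 + (12743/11039)*370) = 450894 + (-527 + 4714910/11039) = 450894 - 1102643/11039 = 4976316223/11039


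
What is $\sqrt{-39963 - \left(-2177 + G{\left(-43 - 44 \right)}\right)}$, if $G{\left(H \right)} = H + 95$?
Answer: $i \sqrt{37794} \approx 194.41 i$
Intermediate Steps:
$G{\left(H \right)} = 95 + H$
$\sqrt{-39963 - \left(-2177 + G{\left(-43 - 44 \right)}\right)} = \sqrt{-39963 + \left(2177 - \left(95 - 87\right)\right)} = \sqrt{-39963 + \left(2177 - 8\right)} = \sqrt{-39963 + 2169} = \sqrt{-37794} = i \sqrt{37794}$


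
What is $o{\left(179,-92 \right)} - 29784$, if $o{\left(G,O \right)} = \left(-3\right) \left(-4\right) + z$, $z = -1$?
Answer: $-29773$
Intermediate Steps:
$o{\left(G,O \right)} = 11$ ($o{\left(G,O \right)} = \left(-3\right) \left(-4\right) - 1 = 12 - 1 = 11$)
$o{\left(179,-92 \right)} - 29784 = 11 - 29784 = -29773$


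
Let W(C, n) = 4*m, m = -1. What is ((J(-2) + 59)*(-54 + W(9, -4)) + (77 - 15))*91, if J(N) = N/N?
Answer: -311038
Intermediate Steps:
J(N) = 1
W(C, n) = -4 (W(C, n) = 4*(-1) = -4)
((J(-2) + 59)*(-54 + W(9, -4)) + (77 - 15))*91 = ((1 + 59)*(-54 - 4) + (77 - 15))*91 = (60*(-58) + 62)*91 = (-3480 + 62)*91 = -3418*91 = -311038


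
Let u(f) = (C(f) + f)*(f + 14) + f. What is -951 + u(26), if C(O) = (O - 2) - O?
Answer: 35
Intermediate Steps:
C(O) = -2 (C(O) = (-2 + O) - O = -2)
u(f) = f + (-2 + f)*(14 + f) (u(f) = (-2 + f)*(f + 14) + f = (-2 + f)*(14 + f) + f = f + (-2 + f)*(14 + f))
-951 + u(26) = -951 + (-28 + 26² + 13*26) = -951 + (-28 + 676 + 338) = -951 + 986 = 35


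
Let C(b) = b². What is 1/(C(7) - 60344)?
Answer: -1/60295 ≈ -1.6585e-5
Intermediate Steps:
1/(C(7) - 60344) = 1/(7² - 60344) = 1/(49 - 60344) = 1/(-60295) = -1/60295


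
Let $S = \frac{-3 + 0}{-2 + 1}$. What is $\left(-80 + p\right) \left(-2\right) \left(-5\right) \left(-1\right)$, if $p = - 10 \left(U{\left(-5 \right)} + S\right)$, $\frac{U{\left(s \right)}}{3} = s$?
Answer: $-400$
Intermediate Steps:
$U{\left(s \right)} = 3 s$
$S = 3$ ($S = - \frac{3}{-1} = \left(-3\right) \left(-1\right) = 3$)
$p = 120$ ($p = - 10 \left(3 \left(-5\right) + 3\right) = - 10 \left(-15 + 3\right) = \left(-10\right) \left(-12\right) = 120$)
$\left(-80 + p\right) \left(-2\right) \left(-5\right) \left(-1\right) = \left(-80 + 120\right) \left(-2\right) \left(-5\right) \left(-1\right) = 40 \cdot 10 \left(-1\right) = 40 \left(-10\right) = -400$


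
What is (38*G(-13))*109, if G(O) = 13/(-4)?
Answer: -26923/2 ≈ -13462.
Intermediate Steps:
G(O) = -13/4 (G(O) = 13*(-1/4) = -13/4)
(38*G(-13))*109 = (38*(-13/4))*109 = -247/2*109 = -26923/2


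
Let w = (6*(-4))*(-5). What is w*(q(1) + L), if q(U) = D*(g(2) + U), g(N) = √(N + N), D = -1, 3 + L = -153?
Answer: -19080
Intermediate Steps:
L = -156 (L = -3 - 153 = -156)
w = 120 (w = -24*(-5) = 120)
g(N) = √2*√N (g(N) = √(2*N) = √2*√N)
q(U) = -2 - U (q(U) = -(√2*√2 + U) = -(2 + U) = -2 - U)
w*(q(1) + L) = 120*((-2 - 1*1) - 156) = 120*((-2 - 1) - 156) = 120*(-3 - 156) = 120*(-159) = -19080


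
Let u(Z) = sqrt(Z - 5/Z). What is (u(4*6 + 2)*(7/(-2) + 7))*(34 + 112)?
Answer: 511*sqrt(17446)/26 ≈ 2595.9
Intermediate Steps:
(u(4*6 + 2)*(7/(-2) + 7))*(34 + 112) = (sqrt((4*6 + 2) - 5/(4*6 + 2))*(7/(-2) + 7))*(34 + 112) = (sqrt((24 + 2) - 5/(24 + 2))*(7*(-1/2) + 7))*146 = (sqrt(26 - 5/26)*(-7/2 + 7))*146 = (sqrt(26 - 5*1/26)*(7/2))*146 = (sqrt(26 - 5/26)*(7/2))*146 = (sqrt(671/26)*(7/2))*146 = ((sqrt(17446)/26)*(7/2))*146 = (7*sqrt(17446)/52)*146 = 511*sqrt(17446)/26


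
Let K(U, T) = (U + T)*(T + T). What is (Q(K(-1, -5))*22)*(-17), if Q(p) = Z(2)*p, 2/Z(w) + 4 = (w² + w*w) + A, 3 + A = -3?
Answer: 22440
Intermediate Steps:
A = -6 (A = -3 - 3 = -6)
Z(w) = 2/(-10 + 2*w²) (Z(w) = 2/(-4 + ((w² + w*w) - 6)) = 2/(-4 + ((w² + w²) - 6)) = 2/(-4 + (2*w² - 6)) = 2/(-4 + (-6 + 2*w²)) = 2/(-10 + 2*w²))
K(U, T) = 2*T*(T + U) (K(U, T) = (T + U)*(2*T) = 2*T*(T + U))
Q(p) = -p (Q(p) = p/(-5 + 2²) = p/(-5 + 4) = p/(-1) = -p)
(Q(K(-1, -5))*22)*(-17) = (-2*(-5)*(-5 - 1)*22)*(-17) = (-2*(-5)*(-6)*22)*(-17) = (-1*60*22)*(-17) = -60*22*(-17) = -1320*(-17) = 22440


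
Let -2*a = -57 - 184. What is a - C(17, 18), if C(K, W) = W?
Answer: 205/2 ≈ 102.50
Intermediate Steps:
a = 241/2 (a = -(-57 - 184)/2 = -½*(-241) = 241/2 ≈ 120.50)
a - C(17, 18) = 241/2 - 1*18 = 241/2 - 18 = 205/2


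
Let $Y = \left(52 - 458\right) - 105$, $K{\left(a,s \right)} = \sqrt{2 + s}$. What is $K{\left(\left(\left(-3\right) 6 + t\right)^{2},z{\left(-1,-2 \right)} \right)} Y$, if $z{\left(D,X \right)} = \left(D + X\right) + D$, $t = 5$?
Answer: $- 511 i \sqrt{2} \approx - 722.66 i$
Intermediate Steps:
$z{\left(D,X \right)} = X + 2 D$
$Y = -511$ ($Y = -406 - 105 = -511$)
$K{\left(\left(\left(-3\right) 6 + t\right)^{2},z{\left(-1,-2 \right)} \right)} Y = \sqrt{2 + \left(-2 + 2 \left(-1\right)\right)} \left(-511\right) = \sqrt{2 - 4} \left(-511\right) = \sqrt{-2} \left(-511\right) = i \sqrt{2} \left(-511\right) = - 511 i \sqrt{2}$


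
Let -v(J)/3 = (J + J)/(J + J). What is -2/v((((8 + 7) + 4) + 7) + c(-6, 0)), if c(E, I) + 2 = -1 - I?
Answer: ⅔ ≈ 0.66667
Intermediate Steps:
c(E, I) = -3 - I (c(E, I) = -2 + (-1 - I) = -3 - I)
v(J) = -3 (v(J) = -3*(J + J)/(J + J) = -3*2*J/(2*J) = -3*2*J*1/(2*J) = -3*1 = -3)
-2/v((((8 + 7) + 4) + 7) + c(-6, 0)) = -2/(-3) = -2*(-⅓) = ⅔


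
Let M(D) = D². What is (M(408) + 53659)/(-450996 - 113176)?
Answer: -220123/564172 ≈ -0.39017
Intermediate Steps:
(M(408) + 53659)/(-450996 - 113176) = (408² + 53659)/(-450996 - 113176) = (166464 + 53659)/(-564172) = 220123*(-1/564172) = -220123/564172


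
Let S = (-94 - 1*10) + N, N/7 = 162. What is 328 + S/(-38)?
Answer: 5717/19 ≈ 300.89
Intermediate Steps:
N = 1134 (N = 7*162 = 1134)
S = 1030 (S = (-94 - 1*10) + 1134 = (-94 - 10) + 1134 = -104 + 1134 = 1030)
328 + S/(-38) = 328 + 1030/(-38) = 328 - 1/38*1030 = 328 - 515/19 = 5717/19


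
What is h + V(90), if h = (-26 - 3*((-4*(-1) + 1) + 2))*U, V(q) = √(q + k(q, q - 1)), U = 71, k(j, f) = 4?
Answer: -3337 + √94 ≈ -3327.3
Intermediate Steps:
V(q) = √(4 + q) (V(q) = √(q + 4) = √(4 + q))
h = -3337 (h = (-26 - 3*((-4*(-1) + 1) + 2))*71 = (-26 - 3*((4 + 1) + 2))*71 = (-26 - 3*(5 + 2))*71 = (-26 - 3*7)*71 = (-26 - 21)*71 = -47*71 = -3337)
h + V(90) = -3337 + √(4 + 90) = -3337 + √94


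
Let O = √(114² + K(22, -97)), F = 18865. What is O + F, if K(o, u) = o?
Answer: 18865 + √13018 ≈ 18979.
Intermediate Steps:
O = √13018 (O = √(114² + 22) = √(12996 + 22) = √13018 ≈ 114.10)
O + F = √13018 + 18865 = 18865 + √13018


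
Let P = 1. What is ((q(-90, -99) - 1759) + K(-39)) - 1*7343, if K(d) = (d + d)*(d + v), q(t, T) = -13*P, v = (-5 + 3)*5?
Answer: -5293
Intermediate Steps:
v = -10 (v = -2*5 = -10)
q(t, T) = -13 (q(t, T) = -13*1 = -13)
K(d) = 2*d*(-10 + d) (K(d) = (d + d)*(d - 10) = (2*d)*(-10 + d) = 2*d*(-10 + d))
((q(-90, -99) - 1759) + K(-39)) - 1*7343 = ((-13 - 1759) + 2*(-39)*(-10 - 39)) - 1*7343 = (-1772 + 2*(-39)*(-49)) - 7343 = (-1772 + 3822) - 7343 = 2050 - 7343 = -5293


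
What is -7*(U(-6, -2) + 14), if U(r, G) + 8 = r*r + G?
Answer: -280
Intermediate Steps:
U(r, G) = -8 + G + r² (U(r, G) = -8 + (r*r + G) = -8 + (r² + G) = -8 + (G + r²) = -8 + G + r²)
-7*(U(-6, -2) + 14) = -7*((-8 - 2 + (-6)²) + 14) = -7*((-8 - 2 + 36) + 14) = -7*(26 + 14) = -7*40 = -280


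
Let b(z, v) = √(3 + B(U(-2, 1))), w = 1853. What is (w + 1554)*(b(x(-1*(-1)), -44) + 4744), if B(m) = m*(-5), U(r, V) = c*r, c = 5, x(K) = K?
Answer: 16162808 + 3407*√53 ≈ 1.6188e+7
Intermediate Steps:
U(r, V) = 5*r
B(m) = -5*m
b(z, v) = √53 (b(z, v) = √(3 - 25*(-2)) = √(3 - 5*(-10)) = √(3 + 50) = √53)
(w + 1554)*(b(x(-1*(-1)), -44) + 4744) = (1853 + 1554)*(√53 + 4744) = 3407*(4744 + √53) = 16162808 + 3407*√53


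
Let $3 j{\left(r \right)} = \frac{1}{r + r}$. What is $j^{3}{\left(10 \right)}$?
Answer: $\frac{1}{216000} \approx 4.6296 \cdot 10^{-6}$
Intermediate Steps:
$j{\left(r \right)} = \frac{1}{6 r}$ ($j{\left(r \right)} = \frac{1}{3 \left(r + r\right)} = \frac{1}{3 \cdot 2 r} = \frac{\frac{1}{2} \frac{1}{r}}{3} = \frac{1}{6 r}$)
$j^{3}{\left(10 \right)} = \left(\frac{1}{6 \cdot 10}\right)^{3} = \left(\frac{1}{6} \cdot \frac{1}{10}\right)^{3} = \left(\frac{1}{60}\right)^{3} = \frac{1}{216000}$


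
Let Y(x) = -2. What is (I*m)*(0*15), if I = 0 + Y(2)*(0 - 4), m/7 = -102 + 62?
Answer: 0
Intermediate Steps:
m = -280 (m = 7*(-102 + 62) = 7*(-40) = -280)
I = 8 (I = 0 - 2*(0 - 4) = 0 - 2*(-4) = 0 + 8 = 8)
(I*m)*(0*15) = (8*(-280))*(0*15) = -2240*0 = 0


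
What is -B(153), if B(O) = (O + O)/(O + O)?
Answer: -1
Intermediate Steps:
B(O) = 1 (B(O) = (2*O)/((2*O)) = (2*O)*(1/(2*O)) = 1)
-B(153) = -1*1 = -1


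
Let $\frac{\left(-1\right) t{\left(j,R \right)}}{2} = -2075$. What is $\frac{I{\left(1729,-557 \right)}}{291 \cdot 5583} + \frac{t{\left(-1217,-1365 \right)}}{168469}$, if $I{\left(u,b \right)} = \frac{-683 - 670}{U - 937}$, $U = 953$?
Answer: $\frac{35883006881}{1459752886704} \approx 0.024582$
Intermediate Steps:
$t{\left(j,R \right)} = 4150$ ($t{\left(j,R \right)} = \left(-2\right) \left(-2075\right) = 4150$)
$I{\left(u,b \right)} = - \frac{1353}{16}$ ($I{\left(u,b \right)} = \frac{-683 - 670}{953 - 937} = - \frac{1353}{16}$)
$\frac{I{\left(1729,-557 \right)}}{291 \cdot 5583} + \frac{t{\left(-1217,-1365 \right)}}{168469} = - \frac{1353}{16 \cdot 291 \cdot 5583} + \frac{4150}{168469} = - \frac{1353}{16 \cdot 1624653} + 4150 \cdot \frac{1}{168469} = \left(- \frac{1353}{16}\right) \frac{1}{1624653} + \frac{4150}{168469} = - \frac{451}{8664816} + \frac{4150}{168469} = \frac{35883006881}{1459752886704}$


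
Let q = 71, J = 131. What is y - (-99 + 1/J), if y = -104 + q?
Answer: 8645/131 ≈ 65.992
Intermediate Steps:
y = -33 (y = -104 + 71 = -33)
y - (-99 + 1/J) = -33 - (-99 + 1/131) = -33 - 1*(-12968/131) = -33 + 12968/131 = 8645/131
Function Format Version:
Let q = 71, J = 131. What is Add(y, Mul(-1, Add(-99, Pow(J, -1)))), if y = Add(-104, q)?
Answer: Rational(8645, 131) ≈ 65.992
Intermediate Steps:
y = -33 (y = Add(-104, 71) = -33)
Add(y, Mul(-1, Add(-99, Pow(J, -1)))) = Add(-33, Mul(-1, Add(-99, Pow(131, -1)))) = Add(-33, Mul(-1, Add(-99, Rational(1, 131)))) = Add(-33, Mul(-1, Rational(-12968, 131))) = Add(-33, Rational(12968, 131)) = Rational(8645, 131)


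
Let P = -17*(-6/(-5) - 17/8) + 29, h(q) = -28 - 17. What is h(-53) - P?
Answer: -3589/40 ≈ -89.725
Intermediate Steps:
h(q) = -45
P = 1789/40 (P = -17*(-6*(-⅕) - 17*⅛) + 29 = -17*(6/5 - 17/8) + 29 = -17*(-37/40) + 29 = 629/40 + 29 = 1789/40 ≈ 44.725)
h(-53) - P = -45 - 1*1789/40 = -45 - 1789/40 = -3589/40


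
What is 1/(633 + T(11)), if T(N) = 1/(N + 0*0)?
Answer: 11/6964 ≈ 0.0015796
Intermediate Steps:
T(N) = 1/N (T(N) = 1/(N + 0) = 1/N)
1/(633 + T(11)) = 1/(633 + 1/11) = 1/(6964/11) = 11/6964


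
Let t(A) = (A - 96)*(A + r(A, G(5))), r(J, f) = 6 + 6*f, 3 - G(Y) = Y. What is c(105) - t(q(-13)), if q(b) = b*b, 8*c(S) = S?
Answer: -95087/8 ≈ -11886.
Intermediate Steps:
G(Y) = 3 - Y
c(S) = S/8
q(b) = b²
t(A) = (-96 + A)*(-6 + A) (t(A) = (A - 96)*(A + (6 + 6*(3 - 1*5))) = (-96 + A)*(A + (6 + 6*(3 - 5))) = (-96 + A)*(A + (6 + 6*(-2))) = (-96 + A)*(A + (6 - 12)) = (-96 + A)*(A - 6) = (-96 + A)*(-6 + A))
c(105) - t(q(-13)) = (⅛)*105 - (576 + ((-13)²)² - 102*(-13)²) = 105/8 - (576 + 169² - 102*169) = 105/8 - (576 + 28561 - 17238) = 105/8 - 1*11899 = 105/8 - 11899 = -95087/8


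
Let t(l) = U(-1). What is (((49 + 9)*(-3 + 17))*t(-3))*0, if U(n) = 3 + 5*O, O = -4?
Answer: 0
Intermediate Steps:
U(n) = -17 (U(n) = 3 + 5*(-4) = 3 - 20 = -17)
t(l) = -17
(((49 + 9)*(-3 + 17))*t(-3))*0 = (((49 + 9)*(-3 + 17))*(-17))*0 = ((58*14)*(-17))*0 = (812*(-17))*0 = -13804*0 = 0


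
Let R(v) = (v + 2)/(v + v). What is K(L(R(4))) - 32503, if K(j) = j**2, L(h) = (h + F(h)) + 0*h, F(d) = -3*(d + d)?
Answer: -519823/16 ≈ -32489.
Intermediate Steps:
R(v) = (2 + v)/(2*v) (R(v) = (2 + v)/((2*v)) = (2 + v)*(1/(2*v)) = (2 + v)/(2*v))
F(d) = -6*d
L(h) = -5*h (L(h) = (h - 6*h) + 0*h = -5*h + 0 = -5*h)
K(L(R(4))) - 32503 = (-5*(2 + 4)/(2*4))**2 - 32503 = (-5*6/(2*4))**2 - 32503 = (-5*3/4)**2 - 32503 = (-15/4)**2 - 32503 = 225/16 - 32503 = -519823/16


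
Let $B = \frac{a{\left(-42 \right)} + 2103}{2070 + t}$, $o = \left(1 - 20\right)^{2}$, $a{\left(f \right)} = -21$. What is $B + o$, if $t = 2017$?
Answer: $\frac{1477489}{4087} \approx 361.51$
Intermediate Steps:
$o = 361$ ($o = \left(-19\right)^{2} = 361$)
$B = \frac{2082}{4087}$ ($B = \frac{-21 + 2103}{2070 + 2017} = \frac{2082}{4087} \approx 0.50942$)
$B + o = \frac{2082}{4087} + 361 = \frac{1477489}{4087}$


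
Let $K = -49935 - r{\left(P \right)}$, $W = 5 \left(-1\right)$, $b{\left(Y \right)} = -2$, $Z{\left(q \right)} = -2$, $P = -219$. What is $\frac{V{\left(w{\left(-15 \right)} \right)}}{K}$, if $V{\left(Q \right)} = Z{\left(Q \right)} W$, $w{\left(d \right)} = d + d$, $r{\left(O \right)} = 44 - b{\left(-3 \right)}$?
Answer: $- \frac{10}{49981} \approx -0.00020008$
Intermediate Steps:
$r{\left(O \right)} = 46$ ($r{\left(O \right)} = 44 - -2 = 44 + 2 = 46$)
$w{\left(d \right)} = 2 d$
$W = -5$
$V{\left(Q \right)} = 10$ ($V{\left(Q \right)} = \left(-2\right) \left(-5\right) = 10$)
$K = -49981$ ($K = -49935 - 46 = -49981$)
$\frac{V{\left(w{\left(-15 \right)} \right)}}{K} = \frac{10}{-49981} = 10 \left(- \frac{1}{49981}\right) = - \frac{10}{49981}$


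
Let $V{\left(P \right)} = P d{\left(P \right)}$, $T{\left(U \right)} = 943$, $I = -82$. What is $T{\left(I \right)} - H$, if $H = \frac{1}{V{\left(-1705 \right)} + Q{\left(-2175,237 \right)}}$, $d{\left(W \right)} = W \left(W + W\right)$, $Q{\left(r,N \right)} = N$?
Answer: $\frac{9347916577260}{9912955013} \approx 943.0$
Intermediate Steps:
$d{\left(W \right)} = 2 W^{2}$ ($d{\left(W \right)} = W 2 W = 2 W^{2}$)
$V{\left(P \right)} = 2 P^{3}$ ($V{\left(P \right)} = P 2 P^{2} = 2 P^{3}$)
$H = - \frac{1}{9912955013}$ ($H = \frac{1}{2 \left(-1705\right)^{3} + 237} = \frac{1}{2 \left(-4956477625\right) + 237} = \frac{1}{-9912955250 + 237} = \frac{1}{-9912955013} = - \frac{1}{9912955013} \approx -1.0088 \cdot 10^{-10}$)
$T{\left(I \right)} - H = 943 - - \frac{1}{9912955013} = 943 + \frac{1}{9912955013} = \frac{9347916577260}{9912955013}$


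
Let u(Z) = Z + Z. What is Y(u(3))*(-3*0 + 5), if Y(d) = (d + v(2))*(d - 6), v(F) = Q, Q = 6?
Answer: 0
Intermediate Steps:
u(Z) = 2*Z
v(F) = 6
Y(d) = (-6 + d)*(6 + d) (Y(d) = (d + 6)*(d - 6) = (6 + d)*(-6 + d) = (-6 + d)*(6 + d))
Y(u(3))*(-3*0 + 5) = (-36 + (2*3)²)*(-3*0 + 5) = (-36 + 6²)*(0 + 5) = (-36 + 36)*5 = 0*5 = 0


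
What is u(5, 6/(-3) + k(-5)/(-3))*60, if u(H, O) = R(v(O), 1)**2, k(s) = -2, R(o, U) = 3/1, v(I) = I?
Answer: 540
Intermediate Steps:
R(o, U) = 3 (R(o, U) = 3*1 = 3)
u(H, O) = 9 (u(H, O) = 3**2 = 9)
u(5, 6/(-3) + k(-5)/(-3))*60 = 9*60 = 540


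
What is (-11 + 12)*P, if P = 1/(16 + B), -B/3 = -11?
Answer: 1/49 ≈ 0.020408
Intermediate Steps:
B = 33 (B = -3*(-11) = 33)
P = 1/49 (P = 1/(16 + 33) = 1/49 ≈ 0.020408)
(-11 + 12)*P = (-11 + 12)*(1/49) = 1*(1/49) = 1/49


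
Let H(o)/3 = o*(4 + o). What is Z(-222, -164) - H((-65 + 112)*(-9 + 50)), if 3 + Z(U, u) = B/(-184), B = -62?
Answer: -1027006457/92 ≈ -1.1163e+7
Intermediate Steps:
H(o) = 3*o*(4 + o) (H(o) = 3*(o*(4 + o)) = 3*o*(4 + o))
Z(U, u) = -245/92 (Z(U, u) = -3 - 62/(-184) = -3 - 62*(-1/184) = -3 + 31/92 = -245/92)
Z(-222, -164) - H((-65 + 112)*(-9 + 50)) = -245/92 - 3*(-65 + 112)*(-9 + 50)*(4 + (-65 + 112)*(-9 + 50)) = -245/92 - 3*47*41*(4 + 47*41) = -245/92 - 3*1927*(4 + 1927) = -245/92 - 3*1927*1931 = -245/92 - 1*11163111 = -245/92 - 11163111 = -1027006457/92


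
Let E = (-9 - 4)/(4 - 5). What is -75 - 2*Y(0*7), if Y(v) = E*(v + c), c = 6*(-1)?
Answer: 81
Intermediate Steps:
E = 13 (E = -13/(-1) = -13*(-1) = 13)
c = -6
Y(v) = -78 + 13*v (Y(v) = 13*(v - 6) = 13*(-6 + v) = -78 + 13*v)
-75 - 2*Y(0*7) = -75 - 2*(-78 + 13*(0*7)) = -75 - 2*(-78 + 13*0) = -75 - 2*(-78 + 0) = -75 - 2*(-78) = -75 + 156 = 81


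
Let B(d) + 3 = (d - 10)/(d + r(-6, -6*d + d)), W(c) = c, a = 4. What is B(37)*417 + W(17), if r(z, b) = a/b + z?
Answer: -4989139/5731 ≈ -870.55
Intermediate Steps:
r(z, b) = z + 4/b (r(z, b) = 4/b + z = z + 4/b)
B(d) = -3 + (-10 + d)/(-6 + d - 4/(5*d)) (B(d) = -3 + (d - 10)/(d + (-6 + 4/(-6*d + d))) = -3 + (-10 + d)/(d + (-6 + 4/((-5*d)))) = -3 + (-10 + d)/(d + (-6 + 4*(-1/(5*d)))) = -3 + (-10 + d)/(d + (-6 - 4/(5*d))) = -3 + (-10 + d)/(-6 + d - 4/(5*d)))
B(37)*417 + W(17) = (2*(6 + 45*37 - 5*37*(5 + 37))/(-4 + 5*37*(-6 + 37)))*417 + 17 = (2*(6 + 1665 - 5*37*42)/(-4 + 5*37*31))*417 + 17 = (2*(6 + 1665 - 7770)/(-4 + 5735))*417 + 17 = (2*(-6099)/5731)*417 + 17 = (2*(1/5731)*(-6099))*417 + 17 = -12198/5731*417 + 17 = -5086566/5731 + 17 = -4989139/5731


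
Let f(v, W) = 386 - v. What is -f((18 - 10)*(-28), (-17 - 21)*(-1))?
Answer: -610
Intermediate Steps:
-f((18 - 10)*(-28), (-17 - 21)*(-1)) = -(386 - (18 - 10)*(-28)) = -(386 - 8*(-28)) = -(386 - 1*(-224)) = -(386 + 224) = -1*610 = -610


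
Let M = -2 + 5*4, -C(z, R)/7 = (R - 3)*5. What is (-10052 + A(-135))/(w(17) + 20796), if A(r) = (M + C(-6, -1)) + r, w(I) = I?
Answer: -10029/20813 ≈ -0.48186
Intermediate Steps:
C(z, R) = 105 - 35*R (C(z, R) = -7*(R - 3)*5 = -7*(-3 + R)*5 = -7*(-15 + 5*R) = 105 - 35*R)
M = 18 (M = -2 + 20 = 18)
A(r) = 158 + r (A(r) = (18 + (105 - 35*(-1))) + r = (18 + (105 + 35)) + r = (18 + 140) + r = 158 + r)
(-10052 + A(-135))/(w(17) + 20796) = (-10052 + (158 - 135))/(17 + 20796) = (-10052 + 23)/20813 = -10029*1/20813 = -10029/20813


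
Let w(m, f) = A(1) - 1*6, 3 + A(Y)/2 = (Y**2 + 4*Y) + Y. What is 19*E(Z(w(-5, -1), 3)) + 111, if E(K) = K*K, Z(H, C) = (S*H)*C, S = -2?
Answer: 111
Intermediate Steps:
A(Y) = -6 + 2*Y**2 + 10*Y (A(Y) = -6 + 2*((Y**2 + 4*Y) + Y) = -6 + 2*(Y**2 + 5*Y) = -6 + (2*Y**2 + 10*Y) = -6 + 2*Y**2 + 10*Y)
w(m, f) = 0 (w(m, f) = (-6 + 2*1**2 + 10*1) - 1*6 = (-6 + 2*1 + 10) - 6 = (-6 + 2 + 10) - 6 = 6 - 6 = 0)
Z(H, C) = -2*C*H (Z(H, C) = (-2*H)*C = -2*C*H)
E(K) = K**2
19*E(Z(w(-5, -1), 3)) + 111 = 19*(-2*3*0)**2 + 111 = 19*0**2 + 111 = 19*0 + 111 = 0 + 111 = 111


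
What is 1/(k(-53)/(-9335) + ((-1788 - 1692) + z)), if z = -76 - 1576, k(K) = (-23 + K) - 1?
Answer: -9335/47907143 ≈ -0.00019486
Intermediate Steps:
k(K) = -24 + K
z = -1652
1/(k(-53)/(-9335) + ((-1788 - 1692) + z)) = 1/((-24 - 53)/(-9335) + ((-1788 - 1692) - 1652)) = 1/(-77*(-1/9335) + (-3480 - 1652)) = 1/(77/9335 - 5132) = 1/(-47907143/9335) = -9335/47907143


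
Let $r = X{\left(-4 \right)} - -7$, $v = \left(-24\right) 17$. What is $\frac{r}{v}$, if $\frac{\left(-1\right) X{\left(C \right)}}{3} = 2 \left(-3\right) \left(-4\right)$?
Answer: $\frac{65}{408} \approx 0.15931$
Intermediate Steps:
$X{\left(C \right)} = -72$ ($X{\left(C \right)} = - 3 \cdot 2 \left(-3\right) \left(-4\right) = - 3 \left(\left(-6\right) \left(-4\right)\right) = \left(-3\right) 24 = -72$)
$v = -408$
$r = -65$ ($r = -72 - -7 = -72 + 7 = -65$)
$\frac{r}{v} = \frac{1}{-408} \left(-65\right) = \left(- \frac{1}{408}\right) \left(-65\right) = \frac{65}{408}$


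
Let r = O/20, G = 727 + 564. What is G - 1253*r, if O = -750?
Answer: 96557/2 ≈ 48279.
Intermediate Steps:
G = 1291
r = -75/2 (r = -750/20 = -750*1/20 = -75/2 ≈ -37.500)
G - 1253*r = 1291 - 1253*(-75/2) = 1291 + 93975/2 = 96557/2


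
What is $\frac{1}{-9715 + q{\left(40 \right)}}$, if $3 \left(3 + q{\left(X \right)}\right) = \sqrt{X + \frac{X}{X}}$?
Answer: $- \frac{87462}{849955675} - \frac{3 \sqrt{41}}{849955675} \approx -0.00010292$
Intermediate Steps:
$q{\left(X \right)} = -3 + \frac{\sqrt{1 + X}}{3}$ ($q{\left(X \right)} = -3 + \frac{\sqrt{X + \frac{X}{X}}}{3} = -3 + \frac{\sqrt{X + 1}}{3} = -3 + \frac{\sqrt{1 + X}}{3}$)
$\frac{1}{-9715 + q{\left(40 \right)}} = \frac{1}{-9715 - \left(3 - \frac{\sqrt{1 + 40}}{3}\right)} = \frac{1}{-9715 - \left(3 - \frac{\sqrt{41}}{3}\right)} = \frac{1}{-9718 + \frac{\sqrt{41}}{3}}$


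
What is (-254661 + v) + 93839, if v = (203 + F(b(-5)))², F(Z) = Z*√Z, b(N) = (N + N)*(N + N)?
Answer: 1286387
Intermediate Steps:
b(N) = 4*N² (b(N) = (2*N)*(2*N) = 4*N²)
F(Z) = Z^(3/2)
v = 1447209 (v = (203 + (4*(-5)²)^(3/2))² = (203 + (4*25)^(3/2))² = (203 + 100^(3/2))² = (203 + 1000)² = 1203² = 1447209)
(-254661 + v) + 93839 = (-254661 + 1447209) + 93839 = 1192548 + 93839 = 1286387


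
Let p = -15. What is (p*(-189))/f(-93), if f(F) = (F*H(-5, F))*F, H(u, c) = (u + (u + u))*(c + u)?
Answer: 3/13454 ≈ 0.00022298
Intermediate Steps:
H(u, c) = 3*u*(c + u) (H(u, c) = (u + 2*u)*(c + u) = (3*u)*(c + u) = 3*u*(c + u))
f(F) = F**2*(75 - 15*F) (f(F) = (F*(3*(-5)*(F - 5)))*F = (F*(3*(-5)*(-5 + F)))*F = (F*(75 - 15*F))*F = F**2*(75 - 15*F))
(p*(-189))/f(-93) = (-15*(-189))/((15*(-93)**2*(5 - 1*(-93)))) = 2835/((15*8649*(5 + 93))) = 2835/((15*8649*98)) = 2835/12714030 = 2835*(1/12714030) = 3/13454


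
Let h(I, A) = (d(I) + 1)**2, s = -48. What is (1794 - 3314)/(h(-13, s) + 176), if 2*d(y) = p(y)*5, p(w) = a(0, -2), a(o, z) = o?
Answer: -1520/177 ≈ -8.5876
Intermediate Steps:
p(w) = 0
d(y) = 0 (d(y) = (0*5)/2 = (1/2)*0 = 0)
h(I, A) = 1 (h(I, A) = (0 + 1)**2 = 1**2 = 1)
(1794 - 3314)/(h(-13, s) + 176) = (1794 - 3314)/(1 + 176) = -1520/177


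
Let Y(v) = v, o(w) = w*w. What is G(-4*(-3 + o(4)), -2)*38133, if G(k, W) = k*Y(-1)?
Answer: 1982916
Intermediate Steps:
o(w) = w²
G(k, W) = -k (G(k, W) = k*(-1) = -k)
G(-4*(-3 + o(4)), -2)*38133 = -(-4)*(-3 + 4²)*38133 = -(-4)*(-3 + 16)*38133 = -(-4)*13*38133 = -1*(-52)*38133 = 52*38133 = 1982916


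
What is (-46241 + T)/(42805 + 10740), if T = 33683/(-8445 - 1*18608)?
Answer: -96230112/111427145 ≈ -0.86362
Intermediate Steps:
T = -2591/2081 (T = 33683/(-8445 - 18608) = 33683/(-27053) = 33683*(-1/27053) = -2591/2081 ≈ -1.2451)
(-46241 + T)/(42805 + 10740) = (-46241 - 2591/2081)/(42805 + 10740) = -96230112/2081/53545 = -96230112/2081*1/53545 = -96230112/111427145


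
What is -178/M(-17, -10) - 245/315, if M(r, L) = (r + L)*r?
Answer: -535/459 ≈ -1.1656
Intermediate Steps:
M(r, L) = r*(L + r) (M(r, L) = (L + r)*r = r*(L + r))
-178/M(-17, -10) - 245/315 = -178*(-1/(17*(-10 - 17))) - 245/315 = -178/((-17*(-27))) - 245*1/315 = -178/459 - 7/9 = -535/459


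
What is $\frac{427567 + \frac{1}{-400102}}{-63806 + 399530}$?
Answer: $\frac{57023470611}{44774614616} \approx 1.2736$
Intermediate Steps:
$\frac{427567 + \frac{1}{-400102}}{-63806 + 399530} = \frac{427567 - \frac{1}{400102}}{335724} = \frac{171070411833}{400102} \cdot \frac{1}{335724} = \frac{57023470611}{44774614616}$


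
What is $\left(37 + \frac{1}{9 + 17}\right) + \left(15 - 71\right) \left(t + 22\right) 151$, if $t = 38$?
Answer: $- \frac{13190397}{26} \approx -5.0732 \cdot 10^{5}$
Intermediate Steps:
$\left(37 + \frac{1}{9 + 17}\right) + \left(15 - 71\right) \left(t + 22\right) 151 = \left(37 + \frac{1}{9 + 17}\right) + \left(15 - 71\right) \left(38 + 22\right) 151 = \left(37 + \frac{1}{26}\right) + \left(-56\right) 60 \cdot 151 = \left(37 + \frac{1}{26}\right) - 507360 = \frac{963}{26} - 507360 = - \frac{13190397}{26}$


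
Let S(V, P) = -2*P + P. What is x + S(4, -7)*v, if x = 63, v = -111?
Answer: -714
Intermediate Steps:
S(V, P) = -P
x + S(4, -7)*v = 63 - 1*(-7)*(-111) = 63 + 7*(-111) = 63 - 777 = -714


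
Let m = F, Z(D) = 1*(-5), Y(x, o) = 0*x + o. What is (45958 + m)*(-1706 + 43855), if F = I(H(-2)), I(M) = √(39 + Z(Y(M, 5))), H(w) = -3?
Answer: 1937083742 + 42149*√34 ≈ 1.9373e+9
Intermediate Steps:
Y(x, o) = o (Y(x, o) = 0 + o = o)
Z(D) = -5
I(M) = √34 (I(M) = √(39 - 5) = √34)
F = √34 ≈ 5.8309
m = √34 ≈ 5.8309
(45958 + m)*(-1706 + 43855) = (45958 + √34)*(-1706 + 43855) = (45958 + √34)*42149 = 1937083742 + 42149*√34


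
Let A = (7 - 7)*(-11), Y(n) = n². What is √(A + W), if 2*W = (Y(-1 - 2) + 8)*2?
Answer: √17 ≈ 4.1231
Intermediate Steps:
A = 0 (A = 0*(-11) = 0)
W = 17 (W = (((-1 - 2)² + 8)*2)/2 = (((-3)² + 8)*2)/2 = ((9 + 8)*2)/2 = (17*2)/2 = (½)*34 = 17)
√(A + W) = √(0 + 17) = √17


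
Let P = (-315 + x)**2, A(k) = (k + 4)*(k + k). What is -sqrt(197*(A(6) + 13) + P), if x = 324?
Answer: -sqrt(26282) ≈ -162.12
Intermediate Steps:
A(k) = 2*k*(4 + k) (A(k) = (4 + k)*(2*k) = 2*k*(4 + k))
P = 81 (P = (-315 + 324)**2 = 9**2 = 81)
-sqrt(197*(A(6) + 13) + P) = -sqrt(197*(2*6*(4 + 6) + 13) + 81) = -sqrt(197*(2*6*10 + 13) + 81) = -sqrt(197*(120 + 13) + 81) = -sqrt(197*133 + 81) = -sqrt(26201 + 81) = -sqrt(26282)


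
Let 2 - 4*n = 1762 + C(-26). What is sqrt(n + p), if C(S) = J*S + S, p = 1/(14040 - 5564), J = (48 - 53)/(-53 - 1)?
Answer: I*sqrt(157446330015)/19071 ≈ 20.806*I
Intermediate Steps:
J = 5/54 (J = -5/(-54) = -5*(-1/54) = 5/54 ≈ 0.092593)
p = 1/8476 ≈ 0.00011798
C(S) = 59*S/54 (C(S) = 5*S/54 + S = 59*S/54)
n = -46753/108 (n = 1/2 - (1762 + (59/54)*(-26))/4 = 1/2 - (1762 - 767/27)/4 = 1/2 - 1/4*46807/27 = 1/2 - 46807/108 = -46753/108 ≈ -432.90)
sqrt(n + p) = sqrt(-46753/108 + 1/8476) = sqrt(-24767395/57213) = I*sqrt(157446330015)/19071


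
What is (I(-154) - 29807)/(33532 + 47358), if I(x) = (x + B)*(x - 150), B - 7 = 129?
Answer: -4867/16178 ≈ -0.30084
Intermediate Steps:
B = 136 (B = 7 + 129 = 136)
I(x) = (-150 + x)*(136 + x) (I(x) = (x + 136)*(x - 150) = (136 + x)*(-150 + x) = (-150 + x)*(136 + x))
(I(-154) - 29807)/(33532 + 47358) = ((-20400 + (-154)**2 - 14*(-154)) - 29807)/(33532 + 47358) = ((-20400 + 23716 + 2156) - 29807)/80890 = (5472 - 29807)*(1/80890) = -24335*1/80890 = -4867/16178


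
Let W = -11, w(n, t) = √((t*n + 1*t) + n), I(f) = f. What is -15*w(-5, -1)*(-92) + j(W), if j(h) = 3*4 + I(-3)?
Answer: 9 + 1380*I ≈ 9.0 + 1380.0*I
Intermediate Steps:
w(n, t) = √(n + t + n*t) (w(n, t) = √((n*t + t) + n) = √((t + n*t) + n) = √(n + t + n*t))
j(h) = 9 (j(h) = 3*4 - 3 = 12 - 3 = 9)
-15*w(-5, -1)*(-92) + j(W) = -15*√(-5 - 1 - 5*(-1))*(-92) + 9 = -15*√(-5 - 1 + 5)*(-92) + 9 = -15*I*(-92) + 9 = 1380*I + 9 = 9 + 1380*I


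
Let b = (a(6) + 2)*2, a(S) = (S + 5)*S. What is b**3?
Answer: 2515456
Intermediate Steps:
a(S) = S*(5 + S) (a(S) = (5 + S)*S = S*(5 + S))
b = 136 (b = (6*(5 + 6) + 2)*2 = (6*11 + 2)*2 = (66 + 2)*2 = 68*2 = 136)
b**3 = 136**3 = 2515456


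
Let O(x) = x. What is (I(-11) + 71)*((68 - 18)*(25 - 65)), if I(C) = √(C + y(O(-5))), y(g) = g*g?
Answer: -142000 - 2000*√14 ≈ -1.4948e+5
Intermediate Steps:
y(g) = g²
I(C) = √(25 + C) (I(C) = √(C + (-5)²) = √(C + 25) = √(25 + C))
(I(-11) + 71)*((68 - 18)*(25 - 65)) = (√(25 - 11) + 71)*((68 - 18)*(25 - 65)) = (√14 + 71)*(50*(-40)) = (71 + √14)*(-2000) = -142000 - 2000*√14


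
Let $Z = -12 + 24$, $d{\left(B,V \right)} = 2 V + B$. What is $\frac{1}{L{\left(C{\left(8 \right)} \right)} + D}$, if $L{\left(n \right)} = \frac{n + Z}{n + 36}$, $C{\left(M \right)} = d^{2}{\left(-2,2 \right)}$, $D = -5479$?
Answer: $- \frac{5}{27393} \approx -0.00018253$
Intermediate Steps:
$d{\left(B,V \right)} = B + 2 V$
$Z = 12$
$C{\left(M \right)} = 4$ ($C{\left(M \right)} = \left(-2 + 2 \cdot 2\right)^{2} = \left(-2 + 4\right)^{2} = 2^{2} = 4$)
$L{\left(n \right)} = \frac{12 + n}{36 + n}$ ($L{\left(n \right)} = \frac{n + 12}{n + 36} = \frac{12 + n}{36 + n}$)
$\frac{1}{L{\left(C{\left(8 \right)} \right)} + D} = \frac{1}{\frac{12 + 4}{36 + 4} - 5479} = \frac{1}{\frac{1}{40} \cdot 16 - 5479} = \frac{1}{\frac{2}{5} - 5479} = \frac{1}{- \frac{27393}{5}} = - \frac{5}{27393}$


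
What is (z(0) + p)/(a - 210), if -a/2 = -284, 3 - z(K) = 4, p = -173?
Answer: -87/179 ≈ -0.48603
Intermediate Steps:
z(K) = -1 (z(K) = 3 - 1*4 = 3 - 4 = -1)
a = 568 (a = -2*(-284) = 568)
(z(0) + p)/(a - 210) = (-1 - 173)/(568 - 210) = -174/358 = -174*1/358 = -87/179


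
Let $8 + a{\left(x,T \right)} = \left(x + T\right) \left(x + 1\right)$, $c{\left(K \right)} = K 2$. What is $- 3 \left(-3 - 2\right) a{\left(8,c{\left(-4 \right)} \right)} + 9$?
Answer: $-111$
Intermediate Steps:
$c{\left(K \right)} = 2 K$
$a{\left(x,T \right)} = -8 + \left(1 + x\right) \left(T + x\right)$ ($a{\left(x,T \right)} = -8 + \left(x + T\right) \left(x + 1\right) = -8 + \left(T + x\right) \left(1 + x\right) = -8 + \left(1 + x\right) \left(T + x\right)$)
$- 3 \left(-3 - 2\right) a{\left(8,c{\left(-4 \right)} \right)} + 9 = - 3 \left(-3 - 2\right) \left(-8 + 2 \left(-4\right) + 8 + 8^{2} + 2 \left(-4\right) 8\right) + 9 = \left(-3\right) \left(-5\right) \left(-8 - 8 + 8 + 64 - 64\right) + 9 = 15 \left(-8 - 8 + 8 + 64 - 64\right) + 9 = 15 \left(-8\right) + 9 = -120 + 9 = -111$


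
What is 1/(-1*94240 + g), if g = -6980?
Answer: -1/101220 ≈ -9.8795e-6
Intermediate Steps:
1/(-1*94240 + g) = 1/(-1*94240 - 6980) = 1/(-94240 - 6980) = 1/(-101220) = -1/101220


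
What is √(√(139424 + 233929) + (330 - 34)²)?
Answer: √(87616 + √373353) ≈ 297.03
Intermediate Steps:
√(√(139424 + 233929) + (330 - 34)²) = √(√373353 + 296²) = √(√373353 + 87616) = √(87616 + √373353)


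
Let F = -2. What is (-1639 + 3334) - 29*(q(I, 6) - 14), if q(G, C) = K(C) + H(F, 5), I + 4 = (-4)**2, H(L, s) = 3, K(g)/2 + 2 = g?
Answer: 1782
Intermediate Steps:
K(g) = -4 + 2*g
I = 12 (I = -4 + (-4)**2 = -4 + 16 = 12)
q(G, C) = -1 + 2*C (q(G, C) = (-4 + 2*C) + 3 = -1 + 2*C)
(-1639 + 3334) - 29*(q(I, 6) - 14) = (-1639 + 3334) - 29*((-1 + 2*6) - 14) = 1695 - 29*((-1 + 12) - 14) = 1695 - 29*(11 - 14) = 1695 - 29*(-3) = 1695 + 87 = 1782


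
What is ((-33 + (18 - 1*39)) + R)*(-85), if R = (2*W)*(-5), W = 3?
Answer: 7140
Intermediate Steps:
R = -30 (R = (2*3)*(-5) = 6*(-5) = -30)
((-33 + (18 - 1*39)) + R)*(-85) = ((-33 + (18 - 1*39)) - 30)*(-85) = ((-33 + (18 - 39)) - 30)*(-85) = ((-33 - 21) - 30)*(-85) = (-54 - 30)*(-85) = -84*(-85) = 7140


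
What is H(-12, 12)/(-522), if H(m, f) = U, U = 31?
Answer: -31/522 ≈ -0.059387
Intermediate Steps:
H(m, f) = 31
H(-12, 12)/(-522) = 31/(-522) = 31*(-1/522) = -31/522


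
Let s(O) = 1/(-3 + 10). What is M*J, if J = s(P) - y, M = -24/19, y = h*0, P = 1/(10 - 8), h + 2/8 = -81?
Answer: -24/133 ≈ -0.18045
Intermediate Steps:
h = -325/4 (h = -1/4 - 81 = -325/4 ≈ -81.250)
P = 1/2 ≈ 0.50000
s(O) = 1/7
y = 0 (y = -325/4*0 = 0)
M = -24/19 (M = -24*1/19 = -24/19 ≈ -1.2632)
J = 1/7 (J = 1/7 - 1*0 = 1/7 + 0 = 1/7 ≈ 0.14286)
M*J = -24/19*1/7 = -24/133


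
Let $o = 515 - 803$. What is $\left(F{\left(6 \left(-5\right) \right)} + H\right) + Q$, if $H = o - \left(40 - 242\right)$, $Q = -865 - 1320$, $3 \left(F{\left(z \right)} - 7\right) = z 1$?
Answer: $-2274$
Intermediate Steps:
$o = -288$
$F{\left(z \right)} = 7 + \frac{z}{3}$ ($F{\left(z \right)} = 7 + \frac{z 1}{3} = 7 + \frac{z}{3}$)
$Q = -2185$
$H = -86$ ($H = -288 - \left(40 - 242\right) = -288 - -202 = -288 + 202 = -86$)
$\left(F{\left(6 \left(-5\right) \right)} + H\right) + Q = \left(\left(7 + \frac{6 \left(-5\right)}{3}\right) - 86\right) - 2185 = \left(\left(7 + \frac{1}{3} \left(-30\right)\right) - 86\right) - 2185 = \left(\left(7 - 10\right) - 86\right) - 2185 = \left(-3 - 86\right) - 2185 = -89 - 2185 = -2274$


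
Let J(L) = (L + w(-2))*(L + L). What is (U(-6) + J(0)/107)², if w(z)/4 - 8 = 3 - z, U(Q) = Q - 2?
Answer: 64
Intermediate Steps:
U(Q) = -2 + Q
w(z) = 44 - 4*z (w(z) = 32 + 4*(3 - z) = 32 + (12 - 4*z) = 44 - 4*z)
J(L) = 2*L*(52 + L) (J(L) = (L + (44 - 4*(-2)))*(L + L) = (L + (44 + 8))*(2*L) = (L + 52)*(2*L) = (52 + L)*(2*L) = 2*L*(52 + L))
(U(-6) + J(0)/107)² = ((-2 - 6) + (2*0*(52 + 0))/107)² = (-8 + (2*0*52)*(1/107))² = (-8 + 0*(1/107))² = (-8 + 0)² = (-8)² = 64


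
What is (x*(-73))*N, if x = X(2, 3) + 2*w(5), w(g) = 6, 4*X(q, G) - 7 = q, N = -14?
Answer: 29127/2 ≈ 14564.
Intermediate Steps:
X(q, G) = 7/4 + q/4
x = 57/4 (x = (7/4 + (1/4)*2) + 2*6 = (7/4 + 1/2) + 12 = 9/4 + 12 = 57/4 ≈ 14.250)
(x*(-73))*N = ((57/4)*(-73))*(-14) = -4161/4*(-14) = 29127/2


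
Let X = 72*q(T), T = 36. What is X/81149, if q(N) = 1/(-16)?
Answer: -9/162298 ≈ -5.5454e-5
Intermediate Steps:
q(N) = -1/16
X = -9/2 (X = 72*(-1/16) = -9/2 ≈ -4.5000)
X/81149 = -9/2/81149 = -9/2*1/81149 = -9/162298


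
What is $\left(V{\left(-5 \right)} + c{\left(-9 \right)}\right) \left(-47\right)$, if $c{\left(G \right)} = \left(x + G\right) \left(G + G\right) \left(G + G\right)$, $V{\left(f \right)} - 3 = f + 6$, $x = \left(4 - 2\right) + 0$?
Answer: $106408$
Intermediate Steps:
$x = 2$ ($x = 2 + 0 = 2$)
$V{\left(f \right)} = 9 + f$ ($V{\left(f \right)} = 3 + \left(f + 6\right) = 3 + \left(6 + f\right) = 9 + f$)
$c{\left(G \right)} = 4 G^{2} \left(2 + G\right)$ ($c{\left(G \right)} = \left(2 + G\right) \left(G + G\right) \left(G + G\right) = \left(2 + G\right) 2 G 2 G = 2 G \left(2 + G\right) 2 G = 4 G^{2} \left(2 + G\right)$)
$\left(V{\left(-5 \right)} + c{\left(-9 \right)}\right) \left(-47\right) = \left(\left(9 - 5\right) + 4 \left(-9\right)^{2} \left(2 - 9\right)\right) \left(-47\right) = \left(4 + 4 \cdot 81 \left(-7\right)\right) \left(-47\right) = \left(4 - 2268\right) \left(-47\right) = \left(-2264\right) \left(-47\right) = 106408$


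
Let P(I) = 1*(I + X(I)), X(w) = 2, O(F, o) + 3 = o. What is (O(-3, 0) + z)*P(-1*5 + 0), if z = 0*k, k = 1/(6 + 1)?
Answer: 9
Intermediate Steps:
O(F, o) = -3 + o
k = ⅐ (k = 1/7 = ⅐ ≈ 0.14286)
z = 0 (z = 0*(⅐) = 0)
P(I) = 2 + I (P(I) = 1*(I + 2) = 1*(2 + I) = 2 + I)
(O(-3, 0) + z)*P(-1*5 + 0) = ((-3 + 0) + 0)*(2 + (-1*5 + 0)) = (-3 + 0)*(2 + (-5 + 0)) = -3*(2 - 5) = -3*(-3) = 9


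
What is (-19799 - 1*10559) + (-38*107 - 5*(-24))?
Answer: -34304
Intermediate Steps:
(-19799 - 1*10559) + (-38*107 - 5*(-24)) = (-19799 - 10559) + (-4066 + 120) = -30358 - 3946 = -34304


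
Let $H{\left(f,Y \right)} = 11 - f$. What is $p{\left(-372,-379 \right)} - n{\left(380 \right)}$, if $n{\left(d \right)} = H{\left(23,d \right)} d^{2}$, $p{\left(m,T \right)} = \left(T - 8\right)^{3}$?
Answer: $-56227803$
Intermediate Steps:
$p{\left(m,T \right)} = \left(-8 + T\right)^{3}$
$n{\left(d \right)} = - 12 d^{2}$ ($n{\left(d \right)} = \left(11 - 23\right) d^{2} = - 12 d^{2}$)
$p{\left(-372,-379 \right)} - n{\left(380 \right)} = \left(-8 - 379\right)^{3} - - 12 \cdot 380^{2} = \left(-387\right)^{3} - \left(-12\right) 144400 = -57960603 - -1732800 = -57960603 + 1732800 = -56227803$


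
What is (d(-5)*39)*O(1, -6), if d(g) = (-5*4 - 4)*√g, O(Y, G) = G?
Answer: 5616*I*√5 ≈ 12558.0*I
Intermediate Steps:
d(g) = -24*√g (d(g) = (-20 - 4)*√g = -24*√g)
(d(-5)*39)*O(1, -6) = (-24*I*√5*39)*(-6) = -936*I*√5*(-6) = 5616*I*√5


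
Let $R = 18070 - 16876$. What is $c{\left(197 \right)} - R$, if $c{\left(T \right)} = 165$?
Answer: $-1029$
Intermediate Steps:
$R = 1194$ ($R = 18070 - 16876 = 1194$)
$c{\left(197 \right)} - R = 165 - 1194 = -1029$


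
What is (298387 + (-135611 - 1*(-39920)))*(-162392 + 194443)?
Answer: 6496609496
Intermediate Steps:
(298387 + (-135611 - 1*(-39920)))*(-162392 + 194443) = (298387 + (-135611 + 39920))*32051 = (298387 - 95691)*32051 = 202696*32051 = 6496609496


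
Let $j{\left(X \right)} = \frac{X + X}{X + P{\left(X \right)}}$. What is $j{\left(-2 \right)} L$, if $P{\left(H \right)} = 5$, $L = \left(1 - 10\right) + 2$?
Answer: $\frac{28}{3} \approx 9.3333$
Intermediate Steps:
$L = -7$ ($L = -9 + 2 = -7$)
$j{\left(X \right)} = \frac{2 X}{5 + X}$ ($j{\left(X \right)} = \frac{X + X}{X + 5} = \frac{2 X}{5 + X}$)
$j{\left(-2 \right)} L = 2 \left(-2\right) \frac{1}{5 - 2} \left(-7\right) = 2 \left(-2\right) \frac{1}{3} \left(-7\right) = \left(- \frac{4}{3}\right) \left(-7\right) = \frac{28}{3}$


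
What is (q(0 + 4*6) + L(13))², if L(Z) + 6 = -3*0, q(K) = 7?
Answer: 1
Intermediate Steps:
L(Z) = -6 (L(Z) = -6 - 3*0 = -6 + 0 = -6)
(q(0 + 4*6) + L(13))² = (7 - 6)² = 1² = 1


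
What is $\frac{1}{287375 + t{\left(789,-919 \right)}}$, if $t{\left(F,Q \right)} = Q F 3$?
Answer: $- \frac{1}{1887898} \approx -5.2969 \cdot 10^{-7}$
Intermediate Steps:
$t{\left(F,Q \right)} = 3 F Q$ ($t{\left(F,Q \right)} = F Q 3 = 3 F Q$)
$\frac{1}{287375 + t{\left(789,-919 \right)}} = \frac{1}{287375 + 3 \cdot 789 \left(-919\right)} = \frac{1}{287375 - 2175273} = \frac{1}{-1887898} = - \frac{1}{1887898}$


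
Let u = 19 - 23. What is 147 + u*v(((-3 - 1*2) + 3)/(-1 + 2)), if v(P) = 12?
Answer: 99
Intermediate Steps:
u = -4
147 + u*v(((-3 - 1*2) + 3)/(-1 + 2)) = 147 - 4*12 = 147 - 48 = 99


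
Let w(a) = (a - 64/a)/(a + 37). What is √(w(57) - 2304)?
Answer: I*√66126544626/5358 ≈ 47.994*I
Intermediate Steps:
w(a) = (a - 64/a)/(37 + a)
√(w(57) - 2304) = √((-64 + 57²)/(57*(37 + 57)) - 2304) = √((1/57)*(-64 + 3249)/94 - 2304) = √((1/57)*(1/94)*3185 - 2304) = √(3185/5358 - 2304) = √(-12341647/5358) = I*√66126544626/5358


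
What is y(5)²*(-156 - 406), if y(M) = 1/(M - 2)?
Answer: -562/9 ≈ -62.444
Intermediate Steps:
y(M) = 1/(-2 + M)
y(5)²*(-156 - 406) = (1/(-2 + 5))²*(-156 - 406) = (1/3)²*(-562) = (⅓)²*(-562) = (⅑)*(-562) = -562/9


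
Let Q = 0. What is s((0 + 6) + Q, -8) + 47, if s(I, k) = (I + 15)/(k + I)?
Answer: 73/2 ≈ 36.500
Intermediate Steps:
s(I, k) = (15 + I)/(I + k)
s((0 + 6) + Q, -8) + 47 = (15 + ((0 + 6) + 0))/(((0 + 6) + 0) - 8) + 47 = (15 + (6 + 0))/((6 + 0) - 8) + 47 = (15 + 6)/(6 - 8) + 47 = 21/(-2) + 47 = -1/2*21 + 47 = -21/2 + 47 = 73/2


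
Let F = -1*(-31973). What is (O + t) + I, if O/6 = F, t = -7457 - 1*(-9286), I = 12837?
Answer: 206504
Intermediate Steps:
F = 31973
t = 1829 (t = -7457 + 9286 = 1829)
O = 191838 (O = 6*31973 = 191838)
(O + t) + I = (191838 + 1829) + 12837 = 193667 + 12837 = 206504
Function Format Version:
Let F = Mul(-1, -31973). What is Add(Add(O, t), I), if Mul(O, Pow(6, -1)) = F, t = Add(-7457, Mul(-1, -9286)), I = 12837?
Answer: 206504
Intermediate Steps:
F = 31973
t = 1829 (t = Add(-7457, 9286) = 1829)
O = 191838 (O = Mul(6, 31973) = 191838)
Add(Add(O, t), I) = Add(Add(191838, 1829), 12837) = Add(193667, 12837) = 206504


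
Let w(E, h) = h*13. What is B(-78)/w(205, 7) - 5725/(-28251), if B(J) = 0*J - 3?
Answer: 436222/2570841 ≈ 0.16968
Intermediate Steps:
w(E, h) = 13*h
B(J) = -3 (B(J) = 0 - 3 = -3)
B(-78)/w(205, 7) - 5725/(-28251) = -3/(13*7) - 5725/(-28251) = -3/91 - 5725*(-1/28251) = -3*1/91 + 5725/28251 = -3/91 + 5725/28251 = 436222/2570841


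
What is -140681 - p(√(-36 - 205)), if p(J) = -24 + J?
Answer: -140657 - I*√241 ≈ -1.4066e+5 - 15.524*I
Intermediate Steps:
-140681 - p(√(-36 - 205)) = -140681 - (-24 + √(-36 - 205)) = -140681 - (-24 + √(-241)) = -140681 - (-24 + I*√241) = -140681 + (24 - I*√241) = -140657 - I*√241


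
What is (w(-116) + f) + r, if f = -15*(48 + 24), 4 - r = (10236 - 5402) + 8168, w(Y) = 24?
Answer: -14054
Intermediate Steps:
r = -12998 (r = 4 - ((10236 - 5402) + 8168) = 4 - (4834 + 8168) = 4 - 1*13002 = 4 - 13002 = -12998)
f = -1080 (f = -15*72 = -1080)
(w(-116) + f) + r = (24 - 1080) - 12998 = -1056 - 12998 = -14054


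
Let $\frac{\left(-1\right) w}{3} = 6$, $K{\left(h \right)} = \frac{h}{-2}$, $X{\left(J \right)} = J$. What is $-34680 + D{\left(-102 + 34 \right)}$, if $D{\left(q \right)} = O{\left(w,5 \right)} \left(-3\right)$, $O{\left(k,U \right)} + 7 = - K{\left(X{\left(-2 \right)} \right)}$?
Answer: $-34656$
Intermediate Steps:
$K{\left(h \right)} = - \frac{h}{2}$ ($K{\left(h \right)} = h \left(- \frac{1}{2}\right) = - \frac{h}{2}$)
$w = -18$ ($w = \left(-3\right) 6 = -18$)
$O{\left(k,U \right)} = -8$ ($O{\left(k,U \right)} = -7 - \left(- \frac{1}{2}\right) \left(-2\right) = -7 - 1 = -8$)
$D{\left(q \right)} = 24$ ($D{\left(q \right)} = \left(-8\right) \left(-3\right) = 24$)
$-34680 + D{\left(-102 + 34 \right)} = -34680 + 24 = -34656$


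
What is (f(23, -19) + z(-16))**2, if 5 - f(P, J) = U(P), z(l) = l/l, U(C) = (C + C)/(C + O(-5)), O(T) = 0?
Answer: 16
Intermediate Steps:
U(C) = 2 (U(C) = (C + C)/(C + 0) = (2*C)/C = 2)
z(l) = 1
f(P, J) = 3 (f(P, J) = 5 - 1*2 = 5 - 2 = 3)
(f(23, -19) + z(-16))**2 = (3 + 1)**2 = 4**2 = 16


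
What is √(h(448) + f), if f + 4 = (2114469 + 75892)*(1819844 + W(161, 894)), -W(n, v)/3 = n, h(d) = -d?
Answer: √3985057378869 ≈ 1.9963e+6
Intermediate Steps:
W(n, v) = -3*n
f = 3985057379317 (f = -4 + (2114469 + 75892)*(1819844 - 3*161) = -4 + 2190361*(1819844 - 483) = -4 + 2190361*1819361 = -4 + 3985057379321 = 3985057379317)
√(h(448) + f) = √(-1*448 + 3985057379317) = √(-448 + 3985057379317) = √3985057378869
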